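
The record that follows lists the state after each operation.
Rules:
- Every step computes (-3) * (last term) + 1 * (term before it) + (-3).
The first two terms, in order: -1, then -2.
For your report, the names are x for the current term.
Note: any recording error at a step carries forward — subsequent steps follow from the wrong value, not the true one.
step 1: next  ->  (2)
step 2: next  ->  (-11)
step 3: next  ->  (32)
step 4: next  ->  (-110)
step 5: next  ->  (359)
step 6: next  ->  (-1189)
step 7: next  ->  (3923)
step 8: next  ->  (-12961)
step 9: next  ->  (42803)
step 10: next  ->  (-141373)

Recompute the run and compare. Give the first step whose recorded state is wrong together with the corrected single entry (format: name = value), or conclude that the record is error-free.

step 6, x = -1190

step 1: x = -3*(-2) + (1)*(-1) + (-3) = 2 -> verified
step 2: x = -3*(2) + (1)*(-2) + (-3) = -11 -> confirmed correct
step 3: x = -3*(-11) + (1)*(2) + (-3) = 32 -> no discrepancy
step 4: x = -3*(32) + (1)*(-11) + (-3) = -110 -> confirmed correct
step 5: x = -3*(-110) + (1)*(32) + (-3) = 359 -> checks out
step 6: x = -3*(359) + (1)*(-110) + (-3) = -1190 -> not what was recorded
Conclusion: step 6 carries the first error; the entry should be x = -1190.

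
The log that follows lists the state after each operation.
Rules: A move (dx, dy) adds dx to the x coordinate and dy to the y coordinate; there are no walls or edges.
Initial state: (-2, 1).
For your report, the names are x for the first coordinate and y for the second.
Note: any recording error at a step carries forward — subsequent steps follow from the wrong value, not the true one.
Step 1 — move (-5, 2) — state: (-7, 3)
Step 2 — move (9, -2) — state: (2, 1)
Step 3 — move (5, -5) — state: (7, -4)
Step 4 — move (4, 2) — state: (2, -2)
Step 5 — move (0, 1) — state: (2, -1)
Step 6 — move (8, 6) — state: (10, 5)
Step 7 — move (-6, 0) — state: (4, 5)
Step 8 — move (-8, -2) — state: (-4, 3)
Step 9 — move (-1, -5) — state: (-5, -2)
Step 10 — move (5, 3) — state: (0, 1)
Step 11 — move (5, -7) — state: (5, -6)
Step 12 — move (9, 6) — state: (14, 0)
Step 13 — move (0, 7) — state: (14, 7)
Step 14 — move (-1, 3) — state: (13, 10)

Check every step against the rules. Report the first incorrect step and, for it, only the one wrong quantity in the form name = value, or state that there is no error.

step 4, x = 11

Recomputing the run from the initial state:
step 1: x = -7, y = 3
step 2: x = 2, y = 1
step 3: x = 7, y = -4
step 4: x = 11, y = -2
step 5: x = 11, y = -1
step 6: x = 19, y = 5
step 7: x = 13, y = 5
step 8: x = 5, y = 3
step 9: x = 4, y = -2
step 10: x = 9, y = 1
step 11: x = 14, y = -6
step 12: x = 23, y = 0
step 13: x = 23, y = 7
step 14: x = 22, y = 10
The first disagreement with the log is at step 4, where the value should be x = 11.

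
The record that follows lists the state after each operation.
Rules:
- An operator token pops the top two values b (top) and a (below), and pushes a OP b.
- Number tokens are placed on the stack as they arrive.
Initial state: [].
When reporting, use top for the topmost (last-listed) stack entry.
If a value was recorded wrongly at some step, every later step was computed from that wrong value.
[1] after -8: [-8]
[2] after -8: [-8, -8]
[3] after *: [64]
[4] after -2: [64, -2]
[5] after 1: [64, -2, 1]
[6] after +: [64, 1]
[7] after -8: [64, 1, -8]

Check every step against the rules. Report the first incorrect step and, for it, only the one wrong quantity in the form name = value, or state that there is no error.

Step 1: push -8: top = -8 — checks out.
Step 2: push -8: top = -8 — consistent with the record.
Step 3: -8 * -8 = 64 — confirmed correct.
Step 4: push -2: top = -2 — agrees with the record.
Step 5: push 1: top = 1 — checks out.
Step 6: -2 + 1 = -1 — the entry is off here.
So the first discrepancy is step 6, where the right value is top = -1.

step 6, top = -1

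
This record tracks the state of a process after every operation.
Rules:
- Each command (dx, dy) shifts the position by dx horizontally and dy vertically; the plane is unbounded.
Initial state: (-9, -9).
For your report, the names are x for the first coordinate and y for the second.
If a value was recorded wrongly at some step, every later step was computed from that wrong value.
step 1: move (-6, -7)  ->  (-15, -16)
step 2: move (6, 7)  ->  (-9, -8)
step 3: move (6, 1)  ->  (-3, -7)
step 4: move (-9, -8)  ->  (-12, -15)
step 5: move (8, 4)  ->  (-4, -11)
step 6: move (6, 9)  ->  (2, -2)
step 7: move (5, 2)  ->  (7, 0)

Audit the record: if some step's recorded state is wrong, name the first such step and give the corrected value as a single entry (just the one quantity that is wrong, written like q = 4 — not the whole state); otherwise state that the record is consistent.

step 2, y = -9

Step 1: x = -9 + (-6) = -15, y = -9 + (-7) = -16 — consistent with the record.
Step 2: x = -15 + (6) = -9, y = -16 + (7) = -9 — the record has a different value.
Step 2 is the first one off; corrected, y = -9.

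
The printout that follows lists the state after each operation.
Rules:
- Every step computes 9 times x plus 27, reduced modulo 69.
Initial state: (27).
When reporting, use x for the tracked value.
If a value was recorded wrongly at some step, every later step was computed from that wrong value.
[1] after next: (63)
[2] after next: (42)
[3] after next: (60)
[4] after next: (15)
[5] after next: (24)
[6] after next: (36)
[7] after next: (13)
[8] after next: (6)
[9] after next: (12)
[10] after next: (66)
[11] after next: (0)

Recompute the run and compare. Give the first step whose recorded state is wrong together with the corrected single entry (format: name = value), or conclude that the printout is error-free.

step 7, x = 6

step 1: x = (9*27 + 27) mod 69 = 63 -> matches
step 2: x = (9*63 + 27) mod 69 = 42 -> in agreement
step 3: x = (9*42 + 27) mod 69 = 60 -> consistent with the printout
step 4: x = (9*60 + 27) mod 69 = 15 -> matches
step 5: x = (9*15 + 27) mod 69 = 24 -> no discrepancy
step 6: x = (9*24 + 27) mod 69 = 36 -> consistent with the printout
step 7: x = (9*36 + 27) mod 69 = 6 -> the printout has a different value
So the first discrepancy is step 7, where the right value is x = 6.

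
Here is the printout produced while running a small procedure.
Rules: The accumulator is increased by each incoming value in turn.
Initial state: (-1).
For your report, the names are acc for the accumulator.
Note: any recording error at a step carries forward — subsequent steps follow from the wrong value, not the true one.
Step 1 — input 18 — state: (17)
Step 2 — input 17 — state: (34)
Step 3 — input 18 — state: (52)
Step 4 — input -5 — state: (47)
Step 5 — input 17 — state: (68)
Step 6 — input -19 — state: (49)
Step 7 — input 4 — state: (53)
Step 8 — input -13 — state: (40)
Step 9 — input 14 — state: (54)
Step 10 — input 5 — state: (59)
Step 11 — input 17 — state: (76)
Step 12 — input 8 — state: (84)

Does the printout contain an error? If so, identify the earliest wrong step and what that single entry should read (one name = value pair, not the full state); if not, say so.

Step 1: acc = -1 + 18 = 17 — checks out.
Step 2: acc = 17 + 17 = 34 — confirmed correct.
Step 3: acc = 34 + 18 = 52 — confirmed correct.
Step 4: acc = 52 + -5 = 47 — in agreement.
Step 5: acc = 47 + 17 = 64 — this is not what the printout shows.
The earliest wrong entry is at step 5: it should read acc = 64.

step 5, acc = 64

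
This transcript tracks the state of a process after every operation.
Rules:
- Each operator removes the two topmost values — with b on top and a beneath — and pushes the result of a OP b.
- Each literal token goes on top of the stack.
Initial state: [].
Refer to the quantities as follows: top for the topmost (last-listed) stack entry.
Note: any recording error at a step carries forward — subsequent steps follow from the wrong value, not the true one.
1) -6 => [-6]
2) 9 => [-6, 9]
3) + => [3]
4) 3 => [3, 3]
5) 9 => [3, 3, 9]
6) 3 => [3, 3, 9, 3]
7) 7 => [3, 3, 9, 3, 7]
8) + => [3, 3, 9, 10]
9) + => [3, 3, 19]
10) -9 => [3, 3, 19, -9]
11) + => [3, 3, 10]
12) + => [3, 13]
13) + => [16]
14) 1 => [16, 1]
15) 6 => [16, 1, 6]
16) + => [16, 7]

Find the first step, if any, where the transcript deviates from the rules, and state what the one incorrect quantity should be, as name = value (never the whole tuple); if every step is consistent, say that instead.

no error

Recomputing the run from the initial state:
step 1: [-6]
step 2: [-6, 9]
step 3: [3]
step 4: [3, 3]
step 5: [3, 3, 9]
step 6: [3, 3, 9, 3]
step 7: [3, 3, 9, 3, 7]
step 8: [3, 3, 9, 10]
step 9: [3, 3, 19]
step 10: [3, 3, 19, -9]
step 11: [3, 3, 10]
step 12: [3, 13]
step 13: [16]
step 14: [16, 1]
step 15: [16, 1, 6]
step 16: [16, 7]
This matches the transcript at every step.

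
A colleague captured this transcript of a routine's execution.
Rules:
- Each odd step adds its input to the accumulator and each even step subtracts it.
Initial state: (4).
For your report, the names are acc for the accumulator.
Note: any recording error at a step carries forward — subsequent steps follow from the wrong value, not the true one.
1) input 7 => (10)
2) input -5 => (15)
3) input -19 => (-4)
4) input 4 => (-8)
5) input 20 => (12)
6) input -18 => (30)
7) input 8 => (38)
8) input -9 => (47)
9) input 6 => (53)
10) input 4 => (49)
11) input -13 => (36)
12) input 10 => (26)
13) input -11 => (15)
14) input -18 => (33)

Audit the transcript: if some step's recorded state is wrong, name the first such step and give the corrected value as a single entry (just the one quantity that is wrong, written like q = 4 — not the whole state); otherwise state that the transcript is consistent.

step 1, acc = 11

1. acc = 4 + 7 = 11 (a discrepancy with the transcript)
The audit stops at step 1: the recorded entry is wrong and should be acc = 11.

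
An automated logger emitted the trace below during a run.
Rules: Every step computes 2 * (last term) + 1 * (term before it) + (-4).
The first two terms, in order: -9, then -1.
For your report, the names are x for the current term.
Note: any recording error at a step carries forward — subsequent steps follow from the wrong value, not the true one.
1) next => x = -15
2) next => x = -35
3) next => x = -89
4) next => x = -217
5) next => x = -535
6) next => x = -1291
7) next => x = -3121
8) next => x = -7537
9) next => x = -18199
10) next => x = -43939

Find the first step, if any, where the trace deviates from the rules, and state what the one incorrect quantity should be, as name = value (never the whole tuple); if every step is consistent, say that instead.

step 1: x = 2*(-1) + (1)*(-9) + (-4) = -15 -> consistent with the trace
step 2: x = 2*(-15) + (1)*(-1) + (-4) = -35 -> matches
step 3: x = 2*(-35) + (1)*(-15) + (-4) = -89 -> matches
step 4: x = 2*(-89) + (1)*(-35) + (-4) = -217 -> matches
step 5: x = 2*(-217) + (1)*(-89) + (-4) = -527 -> the trace has a different value
The earliest wrong entry is at step 5: it should read x = -527.

step 5, x = -527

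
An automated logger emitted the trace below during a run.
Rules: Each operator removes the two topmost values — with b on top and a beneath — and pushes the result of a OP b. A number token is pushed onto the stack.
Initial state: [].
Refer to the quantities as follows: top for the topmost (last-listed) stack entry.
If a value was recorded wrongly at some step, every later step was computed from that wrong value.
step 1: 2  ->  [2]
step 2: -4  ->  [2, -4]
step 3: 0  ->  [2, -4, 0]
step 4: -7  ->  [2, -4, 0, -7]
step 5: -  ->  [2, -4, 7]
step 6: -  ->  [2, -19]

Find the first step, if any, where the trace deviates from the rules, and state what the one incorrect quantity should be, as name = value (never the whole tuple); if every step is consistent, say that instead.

Recomputing the run from the initial state:
step 1: [2]
step 2: [2, -4]
step 3: [2, -4, 0]
step 4: [2, -4, 0, -7]
step 5: [2, -4, 7]
step 6: [2, -11]
The first disagreement with the trace is at step 6, where the value should be top = -11.

step 6, top = -11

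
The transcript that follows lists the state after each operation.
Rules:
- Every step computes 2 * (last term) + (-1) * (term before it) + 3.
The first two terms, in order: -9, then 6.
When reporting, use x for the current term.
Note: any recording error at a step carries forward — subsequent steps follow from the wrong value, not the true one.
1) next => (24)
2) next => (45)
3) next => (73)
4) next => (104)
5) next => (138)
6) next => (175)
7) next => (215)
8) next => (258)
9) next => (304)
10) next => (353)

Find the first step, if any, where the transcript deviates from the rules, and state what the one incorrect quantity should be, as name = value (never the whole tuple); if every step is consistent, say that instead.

step 3, x = 69

1. x = 2*(6) + (-1)*(-9) + (3) = 24 (agrees with the transcript)
2. x = 2*(24) + (-1)*(6) + (3) = 45 (verified)
3. x = 2*(45) + (-1)*(24) + (3) = 69 (this is not what the transcript shows)
First incorrect step: 3; the correct value is x = 69.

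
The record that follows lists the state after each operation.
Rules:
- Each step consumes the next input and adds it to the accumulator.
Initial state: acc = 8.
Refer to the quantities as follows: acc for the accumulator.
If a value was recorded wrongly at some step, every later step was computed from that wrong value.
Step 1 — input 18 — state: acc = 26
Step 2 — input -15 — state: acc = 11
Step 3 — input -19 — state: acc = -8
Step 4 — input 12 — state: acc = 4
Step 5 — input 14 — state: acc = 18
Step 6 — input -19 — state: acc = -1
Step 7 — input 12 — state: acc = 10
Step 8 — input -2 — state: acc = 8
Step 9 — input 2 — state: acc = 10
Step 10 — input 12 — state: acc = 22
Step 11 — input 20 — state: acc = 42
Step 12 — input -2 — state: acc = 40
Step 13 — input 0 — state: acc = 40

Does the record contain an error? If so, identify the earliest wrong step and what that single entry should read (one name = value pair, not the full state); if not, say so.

Step 1: acc = 8 + 18 = 26 — no discrepancy.
Step 2: acc = 26 + -15 = 11 — exactly as logged.
Step 3: acc = 11 + -19 = -8 — verified.
Step 4: acc = -8 + 12 = 4 — exactly as logged.
Step 5: acc = 4 + 14 = 18 — no discrepancy.
Step 6: acc = 18 + -19 = -1 — same as recorded.
Step 7: acc = -1 + 12 = 11 — the record disagrees here.
So the first discrepancy is step 7, where the right value is acc = 11.

step 7, acc = 11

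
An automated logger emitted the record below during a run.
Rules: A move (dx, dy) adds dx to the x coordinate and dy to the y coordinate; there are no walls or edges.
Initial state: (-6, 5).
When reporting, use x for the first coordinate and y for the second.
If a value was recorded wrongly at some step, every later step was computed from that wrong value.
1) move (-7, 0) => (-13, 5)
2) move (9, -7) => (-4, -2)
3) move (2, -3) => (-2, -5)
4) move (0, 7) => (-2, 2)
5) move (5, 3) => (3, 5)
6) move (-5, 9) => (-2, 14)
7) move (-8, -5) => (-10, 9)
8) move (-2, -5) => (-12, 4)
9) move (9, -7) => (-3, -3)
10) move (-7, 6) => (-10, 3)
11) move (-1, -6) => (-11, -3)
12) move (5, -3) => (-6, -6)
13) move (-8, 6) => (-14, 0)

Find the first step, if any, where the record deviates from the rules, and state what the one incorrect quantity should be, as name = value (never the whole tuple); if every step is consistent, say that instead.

no error

Recomputing the run from the initial state:
step 1: x = -13, y = 5
step 2: x = -4, y = -2
step 3: x = -2, y = -5
step 4: x = -2, y = 2
step 5: x = 3, y = 5
step 6: x = -2, y = 14
step 7: x = -10, y = 9
step 8: x = -12, y = 4
step 9: x = -3, y = -3
step 10: x = -10, y = 3
step 11: x = -11, y = -3
step 12: x = -6, y = -6
step 13: x = -14, y = 0
This matches the record at every step.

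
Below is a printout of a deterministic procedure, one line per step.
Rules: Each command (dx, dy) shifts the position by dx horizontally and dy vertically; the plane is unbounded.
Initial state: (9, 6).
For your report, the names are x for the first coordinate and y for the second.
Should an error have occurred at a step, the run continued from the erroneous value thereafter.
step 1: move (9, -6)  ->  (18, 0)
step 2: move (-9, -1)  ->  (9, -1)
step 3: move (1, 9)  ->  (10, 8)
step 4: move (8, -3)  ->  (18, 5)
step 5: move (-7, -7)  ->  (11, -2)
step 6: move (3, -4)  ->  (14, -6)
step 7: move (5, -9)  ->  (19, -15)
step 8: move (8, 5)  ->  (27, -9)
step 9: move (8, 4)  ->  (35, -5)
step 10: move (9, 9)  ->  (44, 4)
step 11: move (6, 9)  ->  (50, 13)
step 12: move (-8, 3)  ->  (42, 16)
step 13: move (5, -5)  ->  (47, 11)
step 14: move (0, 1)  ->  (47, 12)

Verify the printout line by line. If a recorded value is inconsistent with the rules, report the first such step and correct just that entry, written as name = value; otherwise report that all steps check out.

step 8, y = -10

Step 1: x = 9 + (9) = 18, y = 6 + (-6) = 0 — matches.
Step 2: x = 18 + (-9) = 9, y = 0 + (-1) = -1 — agrees with the printout.
Step 3: x = 9 + (1) = 10, y = -1 + (9) = 8 — consistent with the printout.
Step 4: x = 10 + (8) = 18, y = 8 + (-3) = 5 — exactly as logged.
Step 5: x = 18 + (-7) = 11, y = 5 + (-7) = -2 — in agreement.
Step 6: x = 11 + (3) = 14, y = -2 + (-4) = -6 — same as recorded.
Step 7: x = 14 + (5) = 19, y = -6 + (-9) = -15 — same as recorded.
Step 8: x = 19 + (8) = 27, y = -15 + (5) = -10 — not what was recorded.
First incorrect step: 8; the correct value is y = -10.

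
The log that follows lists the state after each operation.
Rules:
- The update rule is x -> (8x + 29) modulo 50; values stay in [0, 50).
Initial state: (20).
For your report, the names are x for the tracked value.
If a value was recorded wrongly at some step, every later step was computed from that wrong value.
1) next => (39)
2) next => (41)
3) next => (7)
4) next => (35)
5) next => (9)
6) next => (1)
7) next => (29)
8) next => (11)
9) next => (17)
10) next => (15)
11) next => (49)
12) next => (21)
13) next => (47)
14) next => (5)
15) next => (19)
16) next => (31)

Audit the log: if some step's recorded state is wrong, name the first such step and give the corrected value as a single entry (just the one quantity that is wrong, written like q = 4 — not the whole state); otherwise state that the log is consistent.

step 7, x = 37

Step 1: x = (8*20 + 29) mod 50 = 39 — checks out.
Step 2: x = (8*39 + 29) mod 50 = 41 — checks out.
Step 3: x = (8*41 + 29) mod 50 = 7 — matches.
Step 4: x = (8*7 + 29) mod 50 = 35 — matches.
Step 5: x = (8*35 + 29) mod 50 = 9 — same as recorded.
Step 6: x = (8*9 + 29) mod 50 = 1 — confirmed correct.
Step 7: x = (8*1 + 29) mod 50 = 37 — the log disagrees here.
Step 7 is the first one off; corrected, x = 37.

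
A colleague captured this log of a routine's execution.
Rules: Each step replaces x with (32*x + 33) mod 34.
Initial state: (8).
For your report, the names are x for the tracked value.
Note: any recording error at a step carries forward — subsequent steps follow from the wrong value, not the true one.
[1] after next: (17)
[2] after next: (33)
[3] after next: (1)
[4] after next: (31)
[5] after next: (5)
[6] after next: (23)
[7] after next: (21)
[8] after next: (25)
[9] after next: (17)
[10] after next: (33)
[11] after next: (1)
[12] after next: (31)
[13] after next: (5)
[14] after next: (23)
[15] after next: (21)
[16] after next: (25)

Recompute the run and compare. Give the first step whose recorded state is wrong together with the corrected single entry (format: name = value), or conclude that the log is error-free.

no error

1. x = (32*8 + 33) mod 34 = 17 (same as recorded)
2. x = (32*17 + 33) mod 34 = 33 (in agreement)
3. x = (32*33 + 33) mod 34 = 1 (in agreement)
4. x = (32*1 + 33) mod 34 = 31 (agrees with the log)
5. x = (32*31 + 33) mod 34 = 5 (checks out)
6. x = (32*5 + 33) mod 34 = 23 (in agreement)
7. x = (32*23 + 33) mod 34 = 21 (verified)
8. x = (32*21 + 33) mod 34 = 25 (exactly as logged)
9. x = (32*25 + 33) mod 34 = 17 (verified)
10. x = (32*17 + 33) mod 34 = 33 (matches)
11. x = (32*33 + 33) mod 34 = 1 (checks out)
12. x = (32*1 + 33) mod 34 = 31 (consistent with the log)
13. x = (32*31 + 33) mod 34 = 5 (verified)
14. x = (32*5 + 33) mod 34 = 23 (confirmed correct)
15. x = (32*23 + 33) mod 34 = 21 (agrees with the log)
16. x = (32*21 + 33) mod 34 = 25 (agrees with the log)
All entries verified; no error found.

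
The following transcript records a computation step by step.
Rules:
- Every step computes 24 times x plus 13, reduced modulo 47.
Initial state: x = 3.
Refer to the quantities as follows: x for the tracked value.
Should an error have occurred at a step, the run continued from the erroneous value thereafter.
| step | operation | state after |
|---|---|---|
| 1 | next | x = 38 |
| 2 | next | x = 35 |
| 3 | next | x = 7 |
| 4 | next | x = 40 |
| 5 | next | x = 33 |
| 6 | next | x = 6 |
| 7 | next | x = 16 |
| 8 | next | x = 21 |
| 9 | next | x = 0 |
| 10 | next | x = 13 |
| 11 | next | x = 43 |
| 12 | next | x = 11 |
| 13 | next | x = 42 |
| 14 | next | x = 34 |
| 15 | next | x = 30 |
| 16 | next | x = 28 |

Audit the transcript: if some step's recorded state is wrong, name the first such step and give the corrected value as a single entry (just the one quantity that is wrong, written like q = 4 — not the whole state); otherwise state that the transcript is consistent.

step 1: x = (24*3 + 13) mod 47 = 38 -> in agreement
step 2: x = (24*38 + 13) mod 47 = 32 -> the entry is off here
The earliest wrong entry is at step 2: it should read x = 32.

step 2, x = 32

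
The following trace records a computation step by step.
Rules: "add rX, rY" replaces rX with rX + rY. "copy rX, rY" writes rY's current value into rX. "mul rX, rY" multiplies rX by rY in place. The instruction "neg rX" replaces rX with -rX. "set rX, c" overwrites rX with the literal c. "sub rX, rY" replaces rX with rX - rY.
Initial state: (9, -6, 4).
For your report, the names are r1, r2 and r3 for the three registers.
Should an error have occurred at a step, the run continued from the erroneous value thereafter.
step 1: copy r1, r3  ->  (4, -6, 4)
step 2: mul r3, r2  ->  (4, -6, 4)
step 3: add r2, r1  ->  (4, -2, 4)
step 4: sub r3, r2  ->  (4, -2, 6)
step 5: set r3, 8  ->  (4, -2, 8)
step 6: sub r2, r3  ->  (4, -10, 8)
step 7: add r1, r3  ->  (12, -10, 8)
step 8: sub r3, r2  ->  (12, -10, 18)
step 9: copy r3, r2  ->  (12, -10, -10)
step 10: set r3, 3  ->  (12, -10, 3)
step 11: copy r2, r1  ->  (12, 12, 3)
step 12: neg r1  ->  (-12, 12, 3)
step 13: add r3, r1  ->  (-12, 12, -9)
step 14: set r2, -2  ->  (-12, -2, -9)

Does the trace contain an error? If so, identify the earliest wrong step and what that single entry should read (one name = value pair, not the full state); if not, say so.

Step 1: r1 = 4 — exactly as logged.
Step 2: r3 = 4 * -6 = -24 — the recorded entry deviates here.
Conclusion: step 2 carries the first error; the entry should be r3 = -24.

step 2, r3 = -24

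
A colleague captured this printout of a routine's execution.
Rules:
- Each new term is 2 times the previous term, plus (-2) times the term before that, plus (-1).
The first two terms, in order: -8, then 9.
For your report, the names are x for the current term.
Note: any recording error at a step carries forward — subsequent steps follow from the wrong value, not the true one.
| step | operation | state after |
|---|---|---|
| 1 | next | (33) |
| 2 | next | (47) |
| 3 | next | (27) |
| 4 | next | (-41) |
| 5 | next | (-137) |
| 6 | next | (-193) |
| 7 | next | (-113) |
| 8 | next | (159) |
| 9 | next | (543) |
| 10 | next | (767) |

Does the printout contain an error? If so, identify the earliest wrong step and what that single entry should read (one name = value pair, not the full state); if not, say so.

no error

1. x = 2*(9) + (-2)*(-8) + (-1) = 33 (checks out)
2. x = 2*(33) + (-2)*(9) + (-1) = 47 (consistent with the printout)
3. x = 2*(47) + (-2)*(33) + (-1) = 27 (no discrepancy)
4. x = 2*(27) + (-2)*(47) + (-1) = -41 (matches)
5. x = 2*(-41) + (-2)*(27) + (-1) = -137 (same as recorded)
6. x = 2*(-137) + (-2)*(-41) + (-1) = -193 (confirmed correct)
7. x = 2*(-193) + (-2)*(-137) + (-1) = -113 (confirmed correct)
8. x = 2*(-113) + (-2)*(-193) + (-1) = 159 (confirmed correct)
9. x = 2*(159) + (-2)*(-113) + (-1) = 543 (checks out)
10. x = 2*(543) + (-2)*(159) + (-1) = 767 (same as recorded)
Every step is consistent.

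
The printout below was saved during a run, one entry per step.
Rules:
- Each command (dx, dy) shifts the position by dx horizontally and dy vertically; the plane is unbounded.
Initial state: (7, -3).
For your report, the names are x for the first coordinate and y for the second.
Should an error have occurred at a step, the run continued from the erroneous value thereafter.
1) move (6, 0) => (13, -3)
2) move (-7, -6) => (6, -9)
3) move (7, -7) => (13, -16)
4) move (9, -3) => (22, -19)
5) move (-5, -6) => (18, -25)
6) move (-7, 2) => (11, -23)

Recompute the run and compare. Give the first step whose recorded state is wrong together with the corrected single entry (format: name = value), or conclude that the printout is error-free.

step 5, x = 17

Recomputing the run from the initial state:
step 1: x = 13, y = -3
step 2: x = 6, y = -9
step 3: x = 13, y = -16
step 4: x = 22, y = -19
step 5: x = 17, y = -25
step 6: x = 10, y = -23
The first disagreement with the printout is at step 5, where the value should be x = 17.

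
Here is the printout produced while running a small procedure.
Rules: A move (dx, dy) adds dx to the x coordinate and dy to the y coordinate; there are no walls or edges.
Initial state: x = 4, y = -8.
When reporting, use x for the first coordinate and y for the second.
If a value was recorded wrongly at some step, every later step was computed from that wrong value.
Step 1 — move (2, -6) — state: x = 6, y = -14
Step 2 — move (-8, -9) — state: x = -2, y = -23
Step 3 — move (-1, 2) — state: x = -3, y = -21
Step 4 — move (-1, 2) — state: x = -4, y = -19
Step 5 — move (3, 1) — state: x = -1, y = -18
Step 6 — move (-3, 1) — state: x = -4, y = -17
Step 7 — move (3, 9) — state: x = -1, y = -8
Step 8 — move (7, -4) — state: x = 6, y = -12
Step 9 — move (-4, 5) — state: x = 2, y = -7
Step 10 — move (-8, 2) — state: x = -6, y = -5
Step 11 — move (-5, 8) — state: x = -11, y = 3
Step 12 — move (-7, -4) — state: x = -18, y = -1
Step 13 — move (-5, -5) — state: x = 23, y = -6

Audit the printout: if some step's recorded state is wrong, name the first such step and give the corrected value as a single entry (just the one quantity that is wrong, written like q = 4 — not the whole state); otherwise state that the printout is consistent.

Recomputing the run from the initial state:
step 1: x = 6, y = -14
step 2: x = -2, y = -23
step 3: x = -3, y = -21
step 4: x = -4, y = -19
step 5: x = -1, y = -18
step 6: x = -4, y = -17
step 7: x = -1, y = -8
step 8: x = 6, y = -12
step 9: x = 2, y = -7
step 10: x = -6, y = -5
step 11: x = -11, y = 3
step 12: x = -18, y = -1
step 13: x = -23, y = -6
The first disagreement with the printout is at step 13, where the value should be x = -23.

step 13, x = -23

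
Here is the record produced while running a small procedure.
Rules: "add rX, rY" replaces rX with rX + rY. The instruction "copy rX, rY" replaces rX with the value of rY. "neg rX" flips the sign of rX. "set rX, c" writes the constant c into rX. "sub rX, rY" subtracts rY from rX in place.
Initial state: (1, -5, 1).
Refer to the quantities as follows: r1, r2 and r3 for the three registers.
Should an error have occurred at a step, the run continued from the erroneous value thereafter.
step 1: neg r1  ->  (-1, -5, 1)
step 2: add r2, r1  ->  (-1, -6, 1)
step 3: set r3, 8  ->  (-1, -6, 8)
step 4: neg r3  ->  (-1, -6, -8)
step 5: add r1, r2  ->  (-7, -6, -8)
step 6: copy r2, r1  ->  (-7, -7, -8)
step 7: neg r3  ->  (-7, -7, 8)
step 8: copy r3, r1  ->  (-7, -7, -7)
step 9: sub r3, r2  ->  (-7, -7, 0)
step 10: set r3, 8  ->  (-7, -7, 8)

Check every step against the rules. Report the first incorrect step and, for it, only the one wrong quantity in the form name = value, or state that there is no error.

no error

Recomputing the run from the initial state:
step 1: r1 = -1, r2 = -5, r3 = 1
step 2: r1 = -1, r2 = -6, r3 = 1
step 3: r1 = -1, r2 = -6, r3 = 8
step 4: r1 = -1, r2 = -6, r3 = -8
step 5: r1 = -7, r2 = -6, r3 = -8
step 6: r1 = -7, r2 = -7, r3 = -8
step 7: r1 = -7, r2 = -7, r3 = 8
step 8: r1 = -7, r2 = -7, r3 = -7
step 9: r1 = -7, r2 = -7, r3 = 0
step 10: r1 = -7, r2 = -7, r3 = 8
This matches the record at every step.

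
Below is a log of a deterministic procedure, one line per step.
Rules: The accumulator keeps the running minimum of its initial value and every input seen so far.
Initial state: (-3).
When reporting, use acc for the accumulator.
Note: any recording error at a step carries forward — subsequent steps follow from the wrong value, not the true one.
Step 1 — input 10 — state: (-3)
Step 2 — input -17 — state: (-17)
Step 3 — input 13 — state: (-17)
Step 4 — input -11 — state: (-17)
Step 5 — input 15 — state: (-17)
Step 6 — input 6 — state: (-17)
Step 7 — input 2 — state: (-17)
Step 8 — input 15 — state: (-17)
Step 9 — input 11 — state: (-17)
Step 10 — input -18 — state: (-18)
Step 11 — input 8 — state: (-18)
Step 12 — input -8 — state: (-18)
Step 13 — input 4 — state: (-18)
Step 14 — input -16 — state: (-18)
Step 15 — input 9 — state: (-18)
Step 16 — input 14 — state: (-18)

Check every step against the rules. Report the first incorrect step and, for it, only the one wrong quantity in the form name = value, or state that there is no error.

1. acc = min(-3, 10) = -3 (no discrepancy)
2. acc = min(-3, -17) = -17 (no discrepancy)
3. acc = min(-17, 13) = -17 (matches)
4. acc = min(-17, -11) = -17 (no discrepancy)
5. acc = min(-17, 15) = -17 (agrees with the log)
6. acc = min(-17, 6) = -17 (consistent with the log)
7. acc = min(-17, 2) = -17 (exactly as logged)
8. acc = min(-17, 15) = -17 (confirmed correct)
9. acc = min(-17, 11) = -17 (consistent with the log)
10. acc = min(-17, -18) = -18 (confirmed correct)
11. acc = min(-18, 8) = -18 (consistent with the log)
12. acc = min(-18, -8) = -18 (no discrepancy)
13. acc = min(-18, 4) = -18 (in agreement)
14. acc = min(-18, -16) = -18 (consistent with the log)
15. acc = min(-18, 9) = -18 (same as recorded)
16. acc = min(-18, 14) = -18 (consistent with the log)
The whole run recomputes cleanly — no discrepancies.

no error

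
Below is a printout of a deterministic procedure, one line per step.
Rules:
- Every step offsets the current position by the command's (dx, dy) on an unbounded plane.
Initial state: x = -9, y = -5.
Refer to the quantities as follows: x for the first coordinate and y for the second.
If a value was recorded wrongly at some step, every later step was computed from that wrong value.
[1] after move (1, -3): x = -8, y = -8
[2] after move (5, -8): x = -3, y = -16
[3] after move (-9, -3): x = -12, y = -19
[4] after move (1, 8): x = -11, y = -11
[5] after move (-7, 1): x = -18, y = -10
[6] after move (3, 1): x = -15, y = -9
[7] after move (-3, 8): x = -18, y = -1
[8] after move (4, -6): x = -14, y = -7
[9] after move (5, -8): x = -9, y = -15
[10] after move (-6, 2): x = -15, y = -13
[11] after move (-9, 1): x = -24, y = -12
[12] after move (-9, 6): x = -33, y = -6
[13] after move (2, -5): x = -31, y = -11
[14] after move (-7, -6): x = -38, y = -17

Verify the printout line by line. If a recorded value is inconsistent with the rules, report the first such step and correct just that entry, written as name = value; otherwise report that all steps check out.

no error

Recomputing the run from the initial state:
step 1: x = -8, y = -8
step 2: x = -3, y = -16
step 3: x = -12, y = -19
step 4: x = -11, y = -11
step 5: x = -18, y = -10
step 6: x = -15, y = -9
step 7: x = -18, y = -1
step 8: x = -14, y = -7
step 9: x = -9, y = -15
step 10: x = -15, y = -13
step 11: x = -24, y = -12
step 12: x = -33, y = -6
step 13: x = -31, y = -11
step 14: x = -38, y = -17
This matches the printout at every step.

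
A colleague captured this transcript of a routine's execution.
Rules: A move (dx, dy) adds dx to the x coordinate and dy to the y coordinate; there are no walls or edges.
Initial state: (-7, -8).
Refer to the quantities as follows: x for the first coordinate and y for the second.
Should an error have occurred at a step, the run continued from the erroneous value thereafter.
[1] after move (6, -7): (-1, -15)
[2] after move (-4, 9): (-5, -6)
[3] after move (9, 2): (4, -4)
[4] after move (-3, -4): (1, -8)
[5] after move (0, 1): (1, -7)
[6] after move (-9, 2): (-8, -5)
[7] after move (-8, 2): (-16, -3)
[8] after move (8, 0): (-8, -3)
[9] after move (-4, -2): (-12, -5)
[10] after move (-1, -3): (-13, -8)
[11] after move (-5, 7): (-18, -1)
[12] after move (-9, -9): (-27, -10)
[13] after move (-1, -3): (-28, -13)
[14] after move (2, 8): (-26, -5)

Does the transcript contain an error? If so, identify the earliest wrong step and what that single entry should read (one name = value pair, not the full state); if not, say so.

no error

step 1: x = -7 + (6) = -1, y = -8 + (-7) = -15 -> no discrepancy
step 2: x = -1 + (-4) = -5, y = -15 + (9) = -6 -> agrees with the transcript
step 3: x = -5 + (9) = 4, y = -6 + (2) = -4 -> in agreement
step 4: x = 4 + (-3) = 1, y = -4 + (-4) = -8 -> in agreement
step 5: x = 1 + (0) = 1, y = -8 + (1) = -7 -> consistent with the transcript
step 6: x = 1 + (-9) = -8, y = -7 + (2) = -5 -> checks out
step 7: x = -8 + (-8) = -16, y = -5 + (2) = -3 -> matches
step 8: x = -16 + (8) = -8, y = -3 + (0) = -3 -> agrees with the transcript
step 9: x = -8 + (-4) = -12, y = -3 + (-2) = -5 -> matches
step 10: x = -12 + (-1) = -13, y = -5 + (-3) = -8 -> no discrepancy
step 11: x = -13 + (-5) = -18, y = -8 + (7) = -1 -> in agreement
step 12: x = -18 + (-9) = -27, y = -1 + (-9) = -10 -> no discrepancy
step 13: x = -27 + (-1) = -28, y = -10 + (-3) = -13 -> agrees with the transcript
step 14: x = -28 + (2) = -26, y = -13 + (8) = -5 -> consistent with the transcript
Nothing is out of place; the run is error-free.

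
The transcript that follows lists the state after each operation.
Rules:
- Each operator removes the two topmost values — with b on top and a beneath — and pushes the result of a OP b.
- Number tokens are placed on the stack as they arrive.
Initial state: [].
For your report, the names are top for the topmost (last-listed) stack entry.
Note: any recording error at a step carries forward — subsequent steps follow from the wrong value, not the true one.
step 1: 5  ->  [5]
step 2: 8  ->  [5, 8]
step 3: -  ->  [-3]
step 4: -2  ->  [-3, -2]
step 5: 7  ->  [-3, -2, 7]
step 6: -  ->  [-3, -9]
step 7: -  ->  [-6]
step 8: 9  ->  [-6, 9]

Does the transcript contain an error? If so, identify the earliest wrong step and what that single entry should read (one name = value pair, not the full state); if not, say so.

Recomputing the run from the initial state:
step 1: [5]
step 2: [5, 8]
step 3: [-3]
step 4: [-3, -2]
step 5: [-3, -2, 7]
step 6: [-3, -9]
step 7: [6]
step 8: [6, 9]
The first disagreement with the transcript is at step 7, where the value should be top = 6.

step 7, top = 6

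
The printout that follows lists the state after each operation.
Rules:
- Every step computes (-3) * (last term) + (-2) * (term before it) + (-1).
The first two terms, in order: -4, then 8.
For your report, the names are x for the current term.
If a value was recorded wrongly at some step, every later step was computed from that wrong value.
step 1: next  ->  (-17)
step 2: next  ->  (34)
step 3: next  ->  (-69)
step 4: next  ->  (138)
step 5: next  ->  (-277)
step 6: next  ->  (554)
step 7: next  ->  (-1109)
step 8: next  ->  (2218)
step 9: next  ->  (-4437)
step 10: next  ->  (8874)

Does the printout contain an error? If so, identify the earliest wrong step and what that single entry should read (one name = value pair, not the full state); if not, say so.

Recomputing the run from the initial state:
step 1: x = -17
step 2: x = 34
step 3: x = -69
step 4: x = 138
step 5: x = -277
step 6: x = 554
step 7: x = -1109
step 8: x = 2218
step 9: x = -4437
step 10: x = 8874
This matches the printout at every step.

no error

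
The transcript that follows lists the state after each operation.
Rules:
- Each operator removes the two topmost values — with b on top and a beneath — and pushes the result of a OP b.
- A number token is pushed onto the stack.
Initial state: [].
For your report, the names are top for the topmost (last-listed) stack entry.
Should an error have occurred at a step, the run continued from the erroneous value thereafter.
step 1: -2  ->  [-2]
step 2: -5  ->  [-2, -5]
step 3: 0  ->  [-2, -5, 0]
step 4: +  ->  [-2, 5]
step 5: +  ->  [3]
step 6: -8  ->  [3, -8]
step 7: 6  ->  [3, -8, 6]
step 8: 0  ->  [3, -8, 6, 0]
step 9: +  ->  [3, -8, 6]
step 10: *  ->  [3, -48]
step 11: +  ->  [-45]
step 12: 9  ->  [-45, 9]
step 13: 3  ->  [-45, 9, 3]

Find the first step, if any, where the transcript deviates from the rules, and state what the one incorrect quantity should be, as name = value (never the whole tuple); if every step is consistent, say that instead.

Recomputing the run from the initial state:
step 1: [-2]
step 2: [-2, -5]
step 3: [-2, -5, 0]
step 4: [-2, -5]
step 5: [-7]
step 6: [-7, -8]
step 7: [-7, -8, 6]
step 8: [-7, -8, 6, 0]
step 9: [-7, -8, 6]
step 10: [-7, -48]
step 11: [-55]
step 12: [-55, 9]
step 13: [-55, 9, 3]
The first disagreement with the transcript is at step 4, where the value should be top = -5.

step 4, top = -5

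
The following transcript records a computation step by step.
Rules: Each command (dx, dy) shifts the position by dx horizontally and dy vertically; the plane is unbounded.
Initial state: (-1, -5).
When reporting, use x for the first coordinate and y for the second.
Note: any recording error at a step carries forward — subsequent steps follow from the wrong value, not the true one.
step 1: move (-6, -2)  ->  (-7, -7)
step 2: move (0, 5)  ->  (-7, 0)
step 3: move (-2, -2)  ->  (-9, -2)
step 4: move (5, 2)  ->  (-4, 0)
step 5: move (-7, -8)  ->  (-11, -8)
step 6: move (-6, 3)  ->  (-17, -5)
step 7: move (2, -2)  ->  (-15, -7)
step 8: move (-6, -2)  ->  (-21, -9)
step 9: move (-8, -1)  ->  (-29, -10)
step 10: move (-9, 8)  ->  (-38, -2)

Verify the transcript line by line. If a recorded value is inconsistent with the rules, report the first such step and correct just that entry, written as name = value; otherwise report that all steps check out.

step 2, y = -2

1. x = -1 + (-6) = -7, y = -5 + (-2) = -7 (no discrepancy)
2. x = -7 + (0) = -7, y = -7 + (5) = -2 (not what was recorded)
So the first discrepancy is step 2, where the right value is y = -2.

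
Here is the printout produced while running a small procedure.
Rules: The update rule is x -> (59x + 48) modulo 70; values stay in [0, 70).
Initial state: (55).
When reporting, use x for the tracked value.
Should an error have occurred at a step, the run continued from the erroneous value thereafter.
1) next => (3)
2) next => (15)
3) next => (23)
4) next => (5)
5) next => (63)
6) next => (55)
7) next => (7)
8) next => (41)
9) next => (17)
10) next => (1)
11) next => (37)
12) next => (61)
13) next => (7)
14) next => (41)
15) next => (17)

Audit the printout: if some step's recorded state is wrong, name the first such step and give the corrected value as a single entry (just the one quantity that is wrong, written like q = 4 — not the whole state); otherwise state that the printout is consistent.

step 7, x = 3

Recomputing the run from the initial state:
step 1: x = 3
step 2: x = 15
step 3: x = 23
step 4: x = 5
step 5: x = 63
step 6: x = 55
step 7: x = 3
step 8: x = 15
step 9: x = 23
step 10: x = 5
step 11: x = 63
step 12: x = 55
step 13: x = 3
step 14: x = 15
step 15: x = 23
The first disagreement with the printout is at step 7, where the value should be x = 3.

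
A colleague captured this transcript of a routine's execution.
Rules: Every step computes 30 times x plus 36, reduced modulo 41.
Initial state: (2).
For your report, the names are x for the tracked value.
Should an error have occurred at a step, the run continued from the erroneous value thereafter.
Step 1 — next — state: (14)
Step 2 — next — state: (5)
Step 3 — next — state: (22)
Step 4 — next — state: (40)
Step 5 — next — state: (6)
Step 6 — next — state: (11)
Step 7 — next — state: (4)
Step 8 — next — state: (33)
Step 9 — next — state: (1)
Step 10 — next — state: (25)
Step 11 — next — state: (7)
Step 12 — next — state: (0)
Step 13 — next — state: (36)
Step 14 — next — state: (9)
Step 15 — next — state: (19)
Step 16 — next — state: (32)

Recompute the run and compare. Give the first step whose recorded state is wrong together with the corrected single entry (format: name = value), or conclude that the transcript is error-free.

step 7, x = 38

Step 1: x = (30*2 + 36) mod 41 = 14 — same as recorded.
Step 2: x = (30*14 + 36) mod 41 = 5 — no discrepancy.
Step 3: x = (30*5 + 36) mod 41 = 22 — same as recorded.
Step 4: x = (30*22 + 36) mod 41 = 40 — confirmed correct.
Step 5: x = (30*40 + 36) mod 41 = 6 — checks out.
Step 6: x = (30*6 + 36) mod 41 = 11 — confirmed correct.
Step 7: x = (30*11 + 36) mod 41 = 38 — the entry is off here.
First deviation found at step 7; the corrected entry is x = 38.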